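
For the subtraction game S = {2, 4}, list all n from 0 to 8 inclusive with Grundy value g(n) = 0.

0, 1, 6, 7

Compute g(0), g(1), … for moves {2, 4}:
g(0) = mex{} = 0
g(1) = mex{} = 0
g(2) = mex{0} = 1
g(3) = mex{0} = 1
g(4) = mex{0,1} = 2
g(5) = mex{0,1} = 2
g(6) = mex{1,2} = 0
g(7) = mex{1,2} = 0
g(8) = mex{0,2} = 1
The P-positions (g = 0) in 0..8 are 0, 1, 6, 7.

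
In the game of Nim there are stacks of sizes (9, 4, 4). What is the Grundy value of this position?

9

Compute the nim-sum pairwise:
9 ^ 4 = 13
13 ^ 4 = 9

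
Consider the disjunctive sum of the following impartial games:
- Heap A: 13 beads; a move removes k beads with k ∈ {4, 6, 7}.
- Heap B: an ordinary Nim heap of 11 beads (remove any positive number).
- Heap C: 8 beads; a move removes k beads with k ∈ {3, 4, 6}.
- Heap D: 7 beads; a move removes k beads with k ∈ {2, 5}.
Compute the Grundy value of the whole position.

Grundy values for heap A (subtraction set {4, 6, 7}):
k:     0  1  2  3  4  5  6  7  8  9 10 11 12 13
g(k):  0  0  0  0  1  1  1  1  2  2  2  0  0  0
So g(13) = 0.
Heap B is a plain Nim heap of size 11, so its Grundy value is 11.
For heap C, compute g(0), g(1), … with moves {3, 4, 6}:
g(0) = mex{} = 0
g(1) = mex{} = 0
g(2) = mex{} = 0
g(3) = mex{0} = 1
g(4) = mex{0} = 1
g(5) = mex{0} = 1
g(6) = mex{0,1} = 2
g(7) = mex{0,1} = 2
g(8) = mex{0,1} = 2
So g(8) = 2.
Build the Grundy sequence for heap D with g(k) = mex{g(k−s) : s ∈ {2, 5}, s ≤ k}:
k:     0  1  2  3  4  5  6  7
g(k):  0  0  1  1  0  2  1  0
So g(7) = 0.
The value of a disjunctive sum is the nim-sum of the parts.
Combined value = 0 ⊕ 11 ⊕ 2 ⊕ 0 = 9.

9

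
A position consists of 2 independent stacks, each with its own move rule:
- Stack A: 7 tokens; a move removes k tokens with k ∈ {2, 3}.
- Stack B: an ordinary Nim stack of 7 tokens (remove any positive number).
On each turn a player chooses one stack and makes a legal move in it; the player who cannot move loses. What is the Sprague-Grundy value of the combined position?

6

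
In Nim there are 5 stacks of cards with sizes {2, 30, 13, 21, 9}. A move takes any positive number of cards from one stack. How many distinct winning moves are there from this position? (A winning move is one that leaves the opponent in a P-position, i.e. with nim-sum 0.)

Compute the nim-sum pairwise:
2 ^ 30 = 28
28 ^ 13 = 17
17 ^ 21 = 4
4 ^ 9 = 13
The overall nim-sum is X = 13. A stack of size p has a winning move iff p XOR X < p (reduce it to p XOR X).
  2: 2 XOR 13 = 15 ≥ 2 — no move.
  30: 30 XOR 13 = 19 < 30 — winning move (to 19).
  13: 13 XOR 13 = 0 < 13 — winning move (to 0).
  21: 21 XOR 13 = 24 ≥ 21 — no move.
  9: 9 XOR 13 = 4 < 9 — winning move (to 4).
That gives 3 winning moves.

3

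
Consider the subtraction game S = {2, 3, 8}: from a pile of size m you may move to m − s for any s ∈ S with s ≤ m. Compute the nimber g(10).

0

Build the Grundy sequence with g(k) = mex{g(k−s) : s ∈ {2, 3, 8}, s ≤ k}:
g(0) = mex{} = 0
g(1) = mex{} = 0
g(2) = mex{0} = 1
g(3) = mex{0} = 1
g(4) = mex{0,1} = 2
g(5) = mex{1} = 0
g(6) = mex{1,2} = 0
g(7) = mex{0,2} = 1
g(8) = mex{0} = 1
g(9) = mex{0,1} = 2
g(10) = mex{1} = 0
So g(10) = 0.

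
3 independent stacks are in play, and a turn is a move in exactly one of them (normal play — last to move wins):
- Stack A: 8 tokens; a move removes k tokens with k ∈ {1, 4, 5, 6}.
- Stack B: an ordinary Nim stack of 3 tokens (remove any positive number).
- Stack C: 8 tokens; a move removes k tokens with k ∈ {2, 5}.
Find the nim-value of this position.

7

Grundy values for stack A (subtraction set {1, 4, 5, 6}):
k:     0  1  2  3  4  5  6  7  8
g(k):  0  1  0  1  2  3  2  3  4
So g(8) = 4.
Stack B is a plain Nim stack of size 3, so its Grundy value is 3.
Build the Grundy sequence for stack C with g(k) = mex{g(k−s) : s ∈ {2, 5}, s ≤ k}:
g(0) = mex{} = 0
g(1) = mex{} = 0
g(2) = mex{0} = 1
g(3) = mex{0} = 1
g(4) = mex{1} = 0
g(5) = mex{0,1} = 2
g(6) = mex{0} = 1
g(7) = mex{1,2} = 0
g(8) = mex{1} = 0
So g(8) = 0.
The value of a disjunctive sum is the nim-sum of the parts.
Combined value = 4 XOR 3 XOR 0 = 7.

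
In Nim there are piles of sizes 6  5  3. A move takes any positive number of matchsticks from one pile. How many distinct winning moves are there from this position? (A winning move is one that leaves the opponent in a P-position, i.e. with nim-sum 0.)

0

In binary:
  110  (6)
  101  (5)
  011  (3)
  ---
  000  (0)
The nim-sum is already 0, so every move leaves a nonzero nim-sum — there are no winning moves.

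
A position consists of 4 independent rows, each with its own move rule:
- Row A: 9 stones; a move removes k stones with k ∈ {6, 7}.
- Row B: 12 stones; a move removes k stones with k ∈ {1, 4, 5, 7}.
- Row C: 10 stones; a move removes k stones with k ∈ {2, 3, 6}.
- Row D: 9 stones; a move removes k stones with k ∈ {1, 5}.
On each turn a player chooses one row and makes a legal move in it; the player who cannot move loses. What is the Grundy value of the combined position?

2

Build the Grundy sequence for row A with g(k) = mex{g(k−s) : s ∈ {6, 7}, s ≤ k}:
k:     0  1  2  3  4  5  6  7  8  9
g(k):  0  0  0  0  0  0  1  1  1  1
So g(9) = 1.
Build the Grundy sequence for row B with g(k) = mex{g(k−s) : s ∈ {1, 4, 5, 7}, s ≤ k}:
k:     0  1  2  3  4  5  6  7  8  9 10 11 12
g(k):  0  1  0  1  2  3  2  3  0  1  0  1  2
So g(12) = 2.
Grundy values for row C (subtraction set {2, 3, 6}):
k:     0  1  2  3  4  5  6  7  8  9 10
g(k):  0  0  1  1  2  0  3  1  2  0  0
So g(10) = 0.
For row D, compute g(0), g(1), … with moves {1, 5}:
g(0) = mex{} = 0
g(1) = mex{0} = 1
g(2) = mex{1} = 0
g(3) = mex{0} = 1
g(4) = mex{1} = 0
g(5) = mex{0} = 1
g(6) = mex{1} = 0
g(7) = mex{0} = 1
g(8) = mex{1} = 0
g(9) = mex{0} = 1
So g(9) = 1.
By the Sprague-Grundy theorem, the Grundy value of a sum of independent games is the XOR of the component values.
Combined value = 1 ⊕ 2 ⊕ 0 ⊕ 1 = 2.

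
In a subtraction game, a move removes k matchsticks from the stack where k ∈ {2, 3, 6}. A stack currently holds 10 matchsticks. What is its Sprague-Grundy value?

0

Build the Grundy sequence with g(k) = mex{g(k−s) : s ∈ {2, 3, 6}, s ≤ k}:
k:     0  1  2  3  4  5  6  7  8  9 10
g(k):  0  0  1  1  2  0  3  1  2  0  0
So g(10) = 0.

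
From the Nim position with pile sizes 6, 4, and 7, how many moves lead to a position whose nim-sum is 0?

In binary:
  110  (6)
  100  (4)
  111  (7)
  ---
  101  (5)
The overall nim-sum is X = 5. A pile of size p has a winning move iff p XOR X < p (reduce it to p XOR X).
  6: 6 XOR 5 = 3 < 6 — winning move (to 3).
  4: 4 XOR 5 = 1 < 4 — winning move (to 1).
  7: 7 XOR 5 = 2 < 7 — winning move (to 2).
That gives 3 winning moves.

3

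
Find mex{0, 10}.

0 is in the set but 1 is not, so the mex is 1.

1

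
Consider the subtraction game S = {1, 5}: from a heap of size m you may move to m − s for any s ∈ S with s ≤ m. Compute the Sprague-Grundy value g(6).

0

Build the Grundy sequence with g(k) = mex{g(k−s) : s ∈ {1, 5}, s ≤ k}:
k:     0  1  2  3  4  5  6
g(k):  0  1  0  1  0  1  0
So g(6) = 0.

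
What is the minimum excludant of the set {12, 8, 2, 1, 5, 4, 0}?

The values 0, 1, 2 are all present; 3 is the first non-negative integer missing from the set.

3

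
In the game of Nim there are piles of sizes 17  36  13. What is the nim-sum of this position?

56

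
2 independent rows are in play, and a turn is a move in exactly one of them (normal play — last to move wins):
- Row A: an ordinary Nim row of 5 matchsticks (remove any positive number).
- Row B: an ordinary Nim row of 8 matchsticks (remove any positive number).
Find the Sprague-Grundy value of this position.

Row A is a plain Nim row of size 5, so its Grundy value is 5.
Row B is a plain Nim row of size 8, so its Grundy value is 8.
By the Sprague-Grundy theorem, the Grundy value of a sum of independent games is the XOR of the component values.
Combined value = 5 XOR 8 = 13.

13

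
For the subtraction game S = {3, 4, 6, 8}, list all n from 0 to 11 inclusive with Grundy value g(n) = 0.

0, 1, 2, 11

Build the Grundy sequence with g(k) = mex{g(k−s) : s ∈ {3, 4, 6, 8}, s ≤ k}:
k:     0  1  2  3  4  5  6  7  8  9 10 11
g(k):  0  0  0  1  1  1  2  2  2  3  3  0
The P-positions (g = 0) in 0..11 are 0, 1, 2, 11.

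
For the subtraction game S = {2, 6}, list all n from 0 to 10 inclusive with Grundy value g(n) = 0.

0, 1, 4, 5, 8, 9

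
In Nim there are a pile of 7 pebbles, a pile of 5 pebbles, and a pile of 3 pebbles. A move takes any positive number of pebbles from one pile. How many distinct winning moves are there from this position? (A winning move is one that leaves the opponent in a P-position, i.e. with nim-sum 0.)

3

In binary:
  111  (7)
  101  (5)
  011  (3)
  ---
  001  (1)
The overall nim-sum is X = 1. A pile of size p has a winning move iff p XOR X < p (reduce it to p XOR X).
  7: 7 XOR 1 = 6 < 7 — winning move (to 6).
  5: 5 XOR 1 = 4 < 5 — winning move (to 4).
  3: 3 XOR 1 = 2 < 3 — winning move (to 2).
That gives 3 winning moves.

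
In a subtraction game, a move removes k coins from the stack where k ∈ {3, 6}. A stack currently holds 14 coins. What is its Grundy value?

Build the Grundy sequence with g(k) = mex{g(k−s) : s ∈ {3, 6}, s ≤ k}:
g(0) = mex{} = 0
g(1) = mex{} = 0
g(2) = mex{} = 0
g(3) = mex{0} = 1
g(4) = mex{0} = 1
g(5) = mex{0} = 1
g(6) = mex{0,1} = 2
g(7) = mex{0,1} = 2
g(8) = mex{0,1} = 2
g(9) = mex{1,2} = 0
g(10) = mex{1,2} = 0
g(11) = mex{1,2} = 0
g(12) = mex{0,2} = 1
g(13) = mex{0,2} = 1
g(14) = mex{0,2} = 1
So g(14) = 1.

1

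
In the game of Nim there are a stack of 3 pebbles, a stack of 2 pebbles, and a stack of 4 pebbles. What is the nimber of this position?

Compute the nim-sum pairwise:
3 ⊕ 2 = 1
1 ⊕ 4 = 5

5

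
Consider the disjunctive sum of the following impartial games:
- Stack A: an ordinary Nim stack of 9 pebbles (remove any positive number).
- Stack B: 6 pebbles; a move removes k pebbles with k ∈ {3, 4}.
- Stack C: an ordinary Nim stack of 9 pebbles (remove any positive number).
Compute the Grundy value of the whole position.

2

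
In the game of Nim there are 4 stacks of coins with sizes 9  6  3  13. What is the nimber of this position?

1

Compute the nim-sum pairwise:
9 ^ 6 = 15
15 ^ 3 = 12
12 ^ 13 = 1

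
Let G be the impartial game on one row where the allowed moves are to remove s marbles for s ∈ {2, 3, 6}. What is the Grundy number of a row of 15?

3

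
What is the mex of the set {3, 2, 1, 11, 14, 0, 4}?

The values 0, 1, 2, 3, 4 are all present; 5 is the first non-negative integer missing from the set.

5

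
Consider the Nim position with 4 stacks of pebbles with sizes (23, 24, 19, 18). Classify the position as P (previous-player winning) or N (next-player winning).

Bitwise XOR of the heap sizes:
  10111  (23)
  11000  (24)
  10011  (19)
  10010  (18)
  -----
  01110  (14)
The nim-sum is 14 ≠ 0, so this is an N-position: the player to move can win.

N-position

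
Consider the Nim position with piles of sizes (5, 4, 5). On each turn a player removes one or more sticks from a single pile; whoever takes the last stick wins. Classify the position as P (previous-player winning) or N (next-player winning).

N-position

Nim-sum: 5 ⊕ 4 ⊕ 5 = 4.
The nim-sum is 4 ≠ 0, so this is an N-position: the player to move can win.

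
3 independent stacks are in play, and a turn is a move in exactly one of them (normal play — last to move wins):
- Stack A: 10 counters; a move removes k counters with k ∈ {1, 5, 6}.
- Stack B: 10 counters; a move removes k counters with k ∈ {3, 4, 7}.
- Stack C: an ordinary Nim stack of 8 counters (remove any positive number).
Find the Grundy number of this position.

Build the Grundy sequence for stack A with g(k) = mex{g(k−s) : s ∈ {1, 5, 6}, s ≤ k}:
g(0) = mex{} = 0
g(1) = mex{0} = 1
g(2) = mex{1} = 0
g(3) = mex{0} = 1
g(4) = mex{1} = 0
g(5) = mex{0} = 1
g(6) = mex{0,1} = 2
g(7) = mex{0,1,2} = 3
g(8) = mex{0,1,3} = 2
g(9) = mex{0,1,2} = 3
g(10) = mex{0,1,3} = 2
So g(10) = 2.
Build the Grundy sequence for stack B with g(k) = mex{g(k−s) : s ∈ {3, 4, 7}, s ≤ k}:
k:     0  1  2  3  4  5  6  7  8  9 10
g(k):  0  0  0  1  1  1  2  2  2  3  0
So g(10) = 0.
Stack C is a plain Nim stack of size 8, so its Grundy value is 8.
By the Sprague-Grundy theorem, the Grundy value of a sum of independent games is the XOR of the component values.
Combined value = 2 XOR 0 XOR 8 = 10.

10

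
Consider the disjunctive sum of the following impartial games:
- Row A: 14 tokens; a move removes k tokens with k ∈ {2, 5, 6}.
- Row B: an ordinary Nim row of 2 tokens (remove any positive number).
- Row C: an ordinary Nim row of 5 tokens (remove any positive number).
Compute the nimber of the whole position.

6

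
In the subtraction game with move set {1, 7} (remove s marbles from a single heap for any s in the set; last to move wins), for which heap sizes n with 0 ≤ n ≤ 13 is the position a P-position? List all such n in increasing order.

0, 2, 4, 6, 8, 10, 12

Compute g(0), g(1), … for moves {1, 7}:
g(0) = mex{} = 0
g(1) = mex{0} = 1
g(2) = mex{1} = 0
g(3) = mex{0} = 1
g(4) = mex{1} = 0
g(5) = mex{0} = 1
g(6) = mex{1} = 0
g(7) = mex{0} = 1
g(8) = mex{1} = 0
g(9) = mex{0} = 1
g(10) = mex{1} = 0
g(11) = mex{0} = 1
g(12) = mex{1} = 0
g(13) = mex{0} = 1
The P-positions (g = 0) in 0..13 are 0, 2, 4, 6, 8, 10, 12.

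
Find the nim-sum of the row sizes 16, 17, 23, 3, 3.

In binary:
  10000  (16)
  10001  (17)
  10111  (23)
  00011  (3)
  00011  (3)
  -----
  10110  (22)

22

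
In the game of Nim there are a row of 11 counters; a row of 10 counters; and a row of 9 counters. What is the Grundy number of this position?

Nim-sum: 11 ⊕ 10 ⊕ 9 = 8.

8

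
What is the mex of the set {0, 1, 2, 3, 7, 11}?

4

The values 0, 1, 2, 3 are all present; 4 is the first non-negative integer missing from the set.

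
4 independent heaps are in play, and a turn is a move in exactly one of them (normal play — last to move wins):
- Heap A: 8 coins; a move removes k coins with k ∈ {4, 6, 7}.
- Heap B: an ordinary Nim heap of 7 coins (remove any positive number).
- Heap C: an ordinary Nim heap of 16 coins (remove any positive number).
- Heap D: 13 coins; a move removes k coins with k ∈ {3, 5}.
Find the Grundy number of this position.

For heap A, compute g(0), g(1), … with moves {4, 6, 7}:
k:     0  1  2  3  4  5  6  7  8
g(k):  0  0  0  0  1  1  1  1  2
So g(8) = 2.
Heap B is a plain Nim heap of size 7, so its Grundy value is 7.
Heap C is a plain Nim heap of size 16, so its Grundy value is 16.
Build the Grundy sequence for heap D with g(k) = mex{g(k−s) : s ∈ {3, 5}, s ≤ k}:
g(0) = mex{} = 0
g(1) = mex{} = 0
g(2) = mex{} = 0
g(3) = mex{0} = 1
g(4) = mex{0} = 1
g(5) = mex{0} = 1
g(6) = mex{0,1} = 2
g(7) = mex{0,1} = 2
g(8) = mex{1} = 0
g(9) = mex{1,2} = 0
g(10) = mex{1,2} = 0
g(11) = mex{0,2} = 1
g(12) = mex{0,2} = 1
g(13) = mex{0} = 1
So g(13) = 1.
By the Sprague-Grundy theorem, the Grundy value of a sum of independent games is the XOR of the component values.
Combined value = 2 ⊕ 7 ⊕ 16 ⊕ 1 = 20.

20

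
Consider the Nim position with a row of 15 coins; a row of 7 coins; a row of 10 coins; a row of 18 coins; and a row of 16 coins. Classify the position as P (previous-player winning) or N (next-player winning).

P-position

Nim-sum: 15 ^ 7 ^ 10 ^ 18 ^ 16 = 0.
The nim-sum is 0, so this is a P-position: the player to move is in a losing position under optimal play.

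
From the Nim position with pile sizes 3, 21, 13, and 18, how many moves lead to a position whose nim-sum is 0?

1

Nim-sum: 3 XOR 21 XOR 13 XOR 18 = 9.
The overall nim-sum is X = 9. A pile of size p has a winning move iff p XOR X < p (reduce it to p XOR X).
  3: 3 XOR 9 = 10 ≥ 3 — no move.
  21: 21 XOR 9 = 28 ≥ 21 — no move.
  13: 13 XOR 9 = 4 < 13 — winning move (to 4).
  18: 18 XOR 9 = 27 ≥ 18 — no move.
That gives 1 winning move.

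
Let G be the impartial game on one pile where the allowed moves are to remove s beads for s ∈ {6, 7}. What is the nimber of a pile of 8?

Compute g(0), g(1), … for moves {6, 7}:
k:     0  1  2  3  4  5  6  7  8
g(k):  0  0  0  0  0  0  1  1  1
So g(8) = 1.

1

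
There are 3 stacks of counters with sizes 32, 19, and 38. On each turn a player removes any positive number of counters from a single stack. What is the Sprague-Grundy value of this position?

21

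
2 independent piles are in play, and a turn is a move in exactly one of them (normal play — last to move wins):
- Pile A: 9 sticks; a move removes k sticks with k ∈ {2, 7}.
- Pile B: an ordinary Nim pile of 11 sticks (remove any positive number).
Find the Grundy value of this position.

Grundy values for pile A (subtraction set {2, 7}):
k:     0  1  2  3  4  5  6  7  8  9
g(k):  0  0  1  1  0  0  1  1  2  0
So g(9) = 0.
Pile B is a plain Nim pile of size 11, so its Grundy value is 11.
By the Sprague-Grundy theorem, the Grundy value of a sum of independent games is the XOR of the component values.
Combined value = 0 XOR 11 = 11.

11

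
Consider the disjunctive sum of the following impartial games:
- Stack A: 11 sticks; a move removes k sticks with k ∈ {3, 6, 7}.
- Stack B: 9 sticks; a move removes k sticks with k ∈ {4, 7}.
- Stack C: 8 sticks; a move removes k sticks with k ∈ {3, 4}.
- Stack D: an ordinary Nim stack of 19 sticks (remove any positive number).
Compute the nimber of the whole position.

17

For stack A, compute g(0), g(1), … with moves {3, 6, 7}:
g(0) = mex{} = 0
g(1) = mex{} = 0
g(2) = mex{} = 0
g(3) = mex{0} = 1
g(4) = mex{0} = 1
g(5) = mex{0} = 1
g(6) = mex{0,1} = 2
g(7) = mex{0,1} = 2
g(8) = mex{0,1} = 2
g(9) = mex{0,1,2} = 3
g(10) = mex{1,2} = 0
g(11) = mex{1,2} = 0
So g(11) = 0.
For stack B, compute g(0), g(1), … with moves {4, 7}:
g(0) = mex{} = 0
g(1) = mex{} = 0
g(2) = mex{} = 0
g(3) = mex{} = 0
g(4) = mex{0} = 1
g(5) = mex{0} = 1
g(6) = mex{0} = 1
g(7) = mex{0} = 1
g(8) = mex{0,1} = 2
g(9) = mex{0,1} = 2
So g(9) = 2.
Build the Grundy sequence for stack C with g(k) = mex{g(k−s) : s ∈ {3, 4}, s ≤ k}:
g(0) = mex{} = 0
g(1) = mex{} = 0
g(2) = mex{} = 0
g(3) = mex{0} = 1
g(4) = mex{0} = 1
g(5) = mex{0} = 1
g(6) = mex{0,1} = 2
g(7) = mex{1} = 0
g(8) = mex{1} = 0
So g(8) = 0.
Stack D is a plain Nim stack of size 19, so its Grundy value is 19.
The value of a disjunctive sum is the nim-sum of the parts.
Combined value = 0 ⊕ 2 ⊕ 0 ⊕ 19 = 17.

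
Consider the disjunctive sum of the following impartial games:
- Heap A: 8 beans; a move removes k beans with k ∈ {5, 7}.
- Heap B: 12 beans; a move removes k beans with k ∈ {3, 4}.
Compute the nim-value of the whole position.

0

Grundy values for heap A (subtraction set {5, 7}):
g(0) = mex{} = 0
g(1) = mex{} = 0
g(2) = mex{} = 0
g(3) = mex{} = 0
g(4) = mex{} = 0
g(5) = mex{0} = 1
g(6) = mex{0} = 1
g(7) = mex{0} = 1
g(8) = mex{0} = 1
So g(8) = 1.
Build the Grundy sequence for heap B with g(k) = mex{g(k−s) : s ∈ {3, 4}, s ≤ k}:
k:     0  1  2  3  4  5  6  7  8  9 10 11 12
g(k):  0  0  0  1  1  1  2  0  0  0  1  1  1
So g(12) = 1.
By the Sprague-Grundy theorem, the Grundy value of a sum of independent games is the XOR of the component values.
Combined value = 1 XOR 1 = 0.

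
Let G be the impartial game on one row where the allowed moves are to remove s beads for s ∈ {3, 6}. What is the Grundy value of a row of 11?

Build the Grundy sequence with g(k) = mex{g(k−s) : s ∈ {3, 6}, s ≤ k}:
g(0) = mex{} = 0
g(1) = mex{} = 0
g(2) = mex{} = 0
g(3) = mex{0} = 1
g(4) = mex{0} = 1
g(5) = mex{0} = 1
g(6) = mex{0,1} = 2
g(7) = mex{0,1} = 2
g(8) = mex{0,1} = 2
g(9) = mex{1,2} = 0
g(10) = mex{1,2} = 0
g(11) = mex{1,2} = 0
So g(11) = 0.

0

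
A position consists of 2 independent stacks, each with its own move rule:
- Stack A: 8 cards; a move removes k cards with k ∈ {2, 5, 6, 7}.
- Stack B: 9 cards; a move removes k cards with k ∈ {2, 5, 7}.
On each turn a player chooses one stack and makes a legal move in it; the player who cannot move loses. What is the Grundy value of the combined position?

0

For stack A, compute g(0), g(1), … with moves {2, 5, 6, 7}:
k:     0  1  2  3  4  5  6  7  8
g(k):  0  0  1  1  0  2  1  3  2
So g(8) = 2.
For stack B, compute g(0), g(1), … with moves {2, 5, 7}:
k:     0  1  2  3  4  5  6  7  8  9
g(k):  0  0  1  1  0  2  1  3  2  2
So g(9) = 2.
The value of a disjunctive sum is the nim-sum of the parts.
Combined value = 2 XOR 2 = 0.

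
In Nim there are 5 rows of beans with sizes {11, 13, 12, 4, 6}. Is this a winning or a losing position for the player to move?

Nim-sum: 11 XOR 13 XOR 12 XOR 4 XOR 6 = 8.
The nim-sum is 8 ≠ 0, so this is an N-position: the player to move can win.

Winning position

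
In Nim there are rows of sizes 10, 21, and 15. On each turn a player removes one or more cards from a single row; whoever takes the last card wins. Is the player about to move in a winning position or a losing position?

Winning position

Nim-sum: 10 XOR 21 XOR 15 = 16.
The nim-sum is 16 ≠ 0, so this is an N-position: the player to move can win.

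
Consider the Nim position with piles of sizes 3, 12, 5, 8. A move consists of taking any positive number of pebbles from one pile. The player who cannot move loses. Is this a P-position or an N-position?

N-position

Nim-sum: 3 ⊕ 12 ⊕ 5 ⊕ 8 = 2.
The nim-sum is 2 ≠ 0, so this is an N-position: the player to move can win.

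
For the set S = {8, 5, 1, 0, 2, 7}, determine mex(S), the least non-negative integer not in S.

3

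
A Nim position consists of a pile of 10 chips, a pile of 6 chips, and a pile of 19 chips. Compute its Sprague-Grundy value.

Nim-sum: 10 ⊕ 6 ⊕ 19 = 31.

31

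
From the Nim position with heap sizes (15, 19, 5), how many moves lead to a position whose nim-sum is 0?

1

Write each in binary and XOR column by column:
  01111  (15)
  10011  (19)
  00101  (5)
  -----
  11001  (25)
The overall nim-sum is X = 25. A heap of size p has a winning move iff p XOR X < p (reduce it to p XOR X).
  15: 15 XOR 25 = 22 ≥ 15 — no move.
  19: 19 XOR 25 = 10 < 19 — winning move (to 10).
  5: 5 XOR 25 = 28 ≥ 5 — no move.
That gives 1 winning move.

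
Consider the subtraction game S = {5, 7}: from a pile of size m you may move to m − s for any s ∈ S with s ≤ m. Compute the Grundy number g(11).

Grundy values for subtraction set {5, 7}:
k:     0  1  2  3  4  5  6  7  8  9 10 11
g(k):  0  0  0  0  0  1  1  1  1  1  2  2
So g(11) = 2.

2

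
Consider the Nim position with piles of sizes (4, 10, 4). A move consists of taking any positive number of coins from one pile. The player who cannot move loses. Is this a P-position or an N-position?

N-position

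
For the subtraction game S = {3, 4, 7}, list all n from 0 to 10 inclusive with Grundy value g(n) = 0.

Grundy values for subtraction set {3, 4, 7}:
g(0) = mex{} = 0
g(1) = mex{} = 0
g(2) = mex{} = 0
g(3) = mex{0} = 1
g(4) = mex{0} = 1
g(5) = mex{0} = 1
g(6) = mex{0,1} = 2
g(7) = mex{0,1} = 2
g(8) = mex{0,1} = 2
g(9) = mex{0,1,2} = 3
g(10) = mex{1,2} = 0
The P-positions (g = 0) in 0..10 are 0, 1, 2, 10.

0, 1, 2, 10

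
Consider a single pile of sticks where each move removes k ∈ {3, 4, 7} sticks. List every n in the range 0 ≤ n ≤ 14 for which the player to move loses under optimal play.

0, 1, 2, 10, 11, 12

Grundy values for subtraction set {3, 4, 7}:
g(0) = mex{} = 0
g(1) = mex{} = 0
g(2) = mex{} = 0
g(3) = mex{0} = 1
g(4) = mex{0} = 1
g(5) = mex{0} = 1
g(6) = mex{0,1} = 2
g(7) = mex{0,1} = 2
g(8) = mex{0,1} = 2
g(9) = mex{0,1,2} = 3
g(10) = mex{1,2} = 0
g(11) = mex{1,2} = 0
g(12) = mex{1,2,3} = 0
g(13) = mex{0,2,3} = 1
g(14) = mex{0,2} = 1
The P-positions (g = 0) in 0..14 are 0, 1, 2, 10, 11, 12.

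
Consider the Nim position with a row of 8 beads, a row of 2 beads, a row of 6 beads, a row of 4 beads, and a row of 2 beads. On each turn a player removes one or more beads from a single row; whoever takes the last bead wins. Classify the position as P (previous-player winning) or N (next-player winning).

N-position

Compute the nim-sum pairwise:
8 ^ 2 = 10
10 ^ 6 = 12
12 ^ 4 = 8
8 ^ 2 = 10
The nim-sum is 10 ≠ 0, so this is an N-position: the player to move can win.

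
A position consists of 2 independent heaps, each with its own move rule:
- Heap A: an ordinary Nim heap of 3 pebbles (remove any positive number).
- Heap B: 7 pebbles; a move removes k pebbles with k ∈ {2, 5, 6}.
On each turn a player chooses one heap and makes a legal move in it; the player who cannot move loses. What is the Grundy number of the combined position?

Heap A is a plain Nim heap of size 3, so its Grundy value is 3.
Build the Grundy sequence for heap B with g(k) = mex{g(k−s) : s ∈ {2, 5, 6}, s ≤ k}:
g(0) = mex{} = 0
g(1) = mex{} = 0
g(2) = mex{0} = 1
g(3) = mex{0} = 1
g(4) = mex{1} = 0
g(5) = mex{0,1} = 2
g(6) = mex{0} = 1
g(7) = mex{0,1,2} = 3
So g(7) = 3.
The value of a disjunctive sum is the nim-sum of the parts.
Combined value = 3 XOR 3 = 0.

0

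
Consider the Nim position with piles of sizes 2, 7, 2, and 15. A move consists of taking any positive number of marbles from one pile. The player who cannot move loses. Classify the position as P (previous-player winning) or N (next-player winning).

Nim-sum: 2 ⊕ 7 ⊕ 2 ⊕ 15 = 8.
The nim-sum is 8 ≠ 0, so this is an N-position: the player to move can win.

N-position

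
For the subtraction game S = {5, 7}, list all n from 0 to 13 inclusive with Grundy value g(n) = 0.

Compute g(0), g(1), … for moves {5, 7}:
g(0) = mex{} = 0
g(1) = mex{} = 0
g(2) = mex{} = 0
g(3) = mex{} = 0
g(4) = mex{} = 0
g(5) = mex{0} = 1
g(6) = mex{0} = 1
g(7) = mex{0} = 1
g(8) = mex{0} = 1
g(9) = mex{0} = 1
g(10) = mex{0,1} = 2
g(11) = mex{0,1} = 2
g(12) = mex{1} = 0
g(13) = mex{1} = 0
The P-positions (g = 0) in 0..13 are 0, 1, 2, 3, 4, 12, 13.

0, 1, 2, 3, 4, 12, 13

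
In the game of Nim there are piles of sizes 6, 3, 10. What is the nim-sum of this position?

Compute the nim-sum pairwise:
6 ⊕ 3 = 5
5 ⊕ 10 = 15

15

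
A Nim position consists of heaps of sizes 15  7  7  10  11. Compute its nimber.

14

Compute the nim-sum pairwise:
15 ⊕ 7 = 8
8 ⊕ 7 = 15
15 ⊕ 10 = 5
5 ⊕ 11 = 14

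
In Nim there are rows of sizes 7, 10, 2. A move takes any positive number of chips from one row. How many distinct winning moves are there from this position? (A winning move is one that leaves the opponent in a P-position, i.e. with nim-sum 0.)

1

In binary:
  0111  (7)
  1010  (10)
  0010  (2)
  ----
  1111  (15)
The overall nim-sum is X = 15. A row of size p has a winning move iff p XOR X < p (reduce it to p XOR X).
  7: 7 XOR 15 = 8 ≥ 7 — no move.
  10: 10 XOR 15 = 5 < 10 — winning move (to 5).
  2: 2 XOR 15 = 13 ≥ 2 — no move.
That gives 1 winning move.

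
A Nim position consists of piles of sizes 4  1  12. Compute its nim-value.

9

Nim-sum: 4 ^ 1 ^ 12 = 9.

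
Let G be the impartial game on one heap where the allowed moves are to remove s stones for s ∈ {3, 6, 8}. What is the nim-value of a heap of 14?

Compute g(0), g(1), … for moves {3, 6, 8}:
k:     0  1  2  3  4  5  6  7  8  9 10 11 12 13 14
g(k):  0  0  0  1  1  1  2  2  2  3  3  0  0  0  1
So g(14) = 1.

1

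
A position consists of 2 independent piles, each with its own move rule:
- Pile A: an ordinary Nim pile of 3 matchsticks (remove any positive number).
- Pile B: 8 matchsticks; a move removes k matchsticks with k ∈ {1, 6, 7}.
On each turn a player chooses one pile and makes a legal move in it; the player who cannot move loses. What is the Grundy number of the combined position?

Pile A is a plain Nim pile of size 3, so its Grundy value is 3.
Build the Grundy sequence for pile B with g(k) = mex{g(k−s) : s ∈ {1, 6, 7}, s ≤ k}:
g(0) = mex{} = 0
g(1) = mex{0} = 1
g(2) = mex{1} = 0
g(3) = mex{0} = 1
g(4) = mex{1} = 0
g(5) = mex{0} = 1
g(6) = mex{0,1} = 2
g(7) = mex{0,1,2} = 3
g(8) = mex{0,1,3} = 2
So g(8) = 2.
The value of a disjunctive sum is the nim-sum of the parts.
Combined value = 3 XOR 2 = 1.

1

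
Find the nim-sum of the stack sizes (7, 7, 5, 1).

4

Nim-sum: 7 ⊕ 7 ⊕ 5 ⊕ 1 = 4.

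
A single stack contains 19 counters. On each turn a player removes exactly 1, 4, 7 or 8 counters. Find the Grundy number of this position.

Compute g(0), g(1), … for moves {1, 4, 7, 8}:
k:     0  1  2  3  4  5  6  7  8  9 10 11 12 13 14 15 16 17 18 19
g(k):  0  1  0  1  2  0  1  2  3  2  3  0  1  3  0  1  0  1  2  3
So g(19) = 3.

3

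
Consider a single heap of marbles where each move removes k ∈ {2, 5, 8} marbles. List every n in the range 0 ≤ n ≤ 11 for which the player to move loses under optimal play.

0, 1, 4, 7, 10, 11

Compute g(0), g(1), … for moves {2, 5, 8}:
g(0) = mex{} = 0
g(1) = mex{} = 0
g(2) = mex{0} = 1
g(3) = mex{0} = 1
g(4) = mex{1} = 0
g(5) = mex{0,1} = 2
g(6) = mex{0} = 1
g(7) = mex{1,2} = 0
g(8) = mex{0,1} = 2
g(9) = mex{0} = 1
g(10) = mex{1,2} = 0
g(11) = mex{1} = 0
The P-positions (g = 0) in 0..11 are 0, 1, 4, 7, 10, 11.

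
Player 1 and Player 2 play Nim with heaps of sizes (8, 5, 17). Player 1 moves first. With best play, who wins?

Compute the nim-sum pairwise:
8 ^ 5 = 13
13 ^ 17 = 28
The nim-sum is 28 ≠ 0, so this is an N-position: the player to move can win; Player 1 has a winning move.

Player 1 wins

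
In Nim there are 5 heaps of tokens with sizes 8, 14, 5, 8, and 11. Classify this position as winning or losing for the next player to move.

Losing position

Compute the nim-sum pairwise:
8 ⊕ 14 = 6
6 ⊕ 5 = 3
3 ⊕ 8 = 11
11 ⊕ 11 = 0
The nim-sum is 0, so this is a P-position: the player to move is in a losing position under optimal play.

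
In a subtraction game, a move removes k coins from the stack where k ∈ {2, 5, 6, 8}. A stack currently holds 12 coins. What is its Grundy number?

Build the Grundy sequence with g(k) = mex{g(k−s) : s ∈ {2, 5, 6, 8}, s ≤ k}:
k:     0  1  2  3  4  5  6  7  8  9 10 11 12
g(k):  0  0  1  1  0  2  1  3  2  2  3  0  2
So g(12) = 2.

2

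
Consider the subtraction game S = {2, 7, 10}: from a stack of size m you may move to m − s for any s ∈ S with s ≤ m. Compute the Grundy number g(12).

2

Build the Grundy sequence with g(k) = mex{g(k−s) : s ∈ {2, 7, 10}, s ≤ k}:
g(0) = mex{} = 0
g(1) = mex{} = 0
g(2) = mex{0} = 1
g(3) = mex{0} = 1
g(4) = mex{1} = 0
g(5) = mex{1} = 0
g(6) = mex{0} = 1
g(7) = mex{0} = 1
g(8) = mex{0,1} = 2
g(9) = mex{1} = 0
g(10) = mex{0,1,2} = 3
g(11) = mex{0} = 1
g(12) = mex{0,1,3} = 2
So g(12) = 2.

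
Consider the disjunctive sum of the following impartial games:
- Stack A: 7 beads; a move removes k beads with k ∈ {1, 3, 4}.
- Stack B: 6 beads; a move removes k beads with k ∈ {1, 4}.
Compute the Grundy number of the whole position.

1

For stack A, compute g(0), g(1), … with moves {1, 3, 4}:
g(0) = mex{} = 0
g(1) = mex{0} = 1
g(2) = mex{1} = 0
g(3) = mex{0} = 1
g(4) = mex{0,1} = 2
g(5) = mex{0,1,2} = 3
g(6) = mex{0,1,3} = 2
g(7) = mex{1,2} = 0
So g(7) = 0.
Grundy values for stack B (subtraction set {1, 4}):
k:     0  1  2  3  4  5  6
g(k):  0  1  0  1  2  0  1
So g(6) = 1.
By the Sprague-Grundy theorem, the Grundy value of a sum of independent games is the XOR of the component values.
Combined value = 0 ⊕ 1 = 1.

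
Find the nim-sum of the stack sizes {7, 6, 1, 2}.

2

Bitwise XOR of the heap sizes:
  111  (7)
  110  (6)
  001  (1)
  010  (2)
  ---
  010  (2)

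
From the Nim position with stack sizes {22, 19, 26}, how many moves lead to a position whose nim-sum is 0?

Nim-sum: 22 ^ 19 ^ 26 = 31.
The overall nim-sum is X = 31. A stack of size p has a winning move iff p XOR X < p (reduce it to p XOR X).
  22: 22 XOR 31 = 9 < 22 — winning move (to 9).
  19: 19 XOR 31 = 12 < 19 — winning move (to 12).
  26: 26 XOR 31 = 5 < 26 — winning move (to 5).
That gives 3 winning moves.

3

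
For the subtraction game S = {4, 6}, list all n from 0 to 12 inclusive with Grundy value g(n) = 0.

0, 1, 2, 3, 10, 11, 12

Grundy values for subtraction set {4, 6}:
k:     0  1  2  3  4  5  6  7  8  9 10 11 12
g(k):  0  0  0  0  1  1  1  1  2  2  0  0  0
The P-positions (g = 0) in 0..12 are 0, 1, 2, 3, 10, 11, 12.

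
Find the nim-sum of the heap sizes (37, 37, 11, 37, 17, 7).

Compute the nim-sum pairwise:
37 XOR 37 = 0
0 XOR 11 = 11
11 XOR 37 = 46
46 XOR 17 = 63
63 XOR 7 = 56

56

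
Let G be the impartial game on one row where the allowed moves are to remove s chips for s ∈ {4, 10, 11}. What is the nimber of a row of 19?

1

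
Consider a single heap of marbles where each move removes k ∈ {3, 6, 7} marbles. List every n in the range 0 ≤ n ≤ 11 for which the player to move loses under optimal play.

0, 1, 2, 10, 11

Grundy values for subtraction set {3, 6, 7}:
g(0) = mex{} = 0
g(1) = mex{} = 0
g(2) = mex{} = 0
g(3) = mex{0} = 1
g(4) = mex{0} = 1
g(5) = mex{0} = 1
g(6) = mex{0,1} = 2
g(7) = mex{0,1} = 2
g(8) = mex{0,1} = 2
g(9) = mex{0,1,2} = 3
g(10) = mex{1,2} = 0
g(11) = mex{1,2} = 0
The P-positions (g = 0) in 0..11 are 0, 1, 2, 10, 11.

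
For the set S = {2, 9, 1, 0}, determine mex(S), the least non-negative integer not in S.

The values 0, 1, 2 are all present; 3 is the first non-negative integer missing from the set.

3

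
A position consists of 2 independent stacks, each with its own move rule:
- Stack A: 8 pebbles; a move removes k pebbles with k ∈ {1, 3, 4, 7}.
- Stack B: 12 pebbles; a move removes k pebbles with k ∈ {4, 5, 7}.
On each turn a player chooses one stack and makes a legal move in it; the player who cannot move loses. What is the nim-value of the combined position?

0

For stack A, compute g(0), g(1), … with moves {1, 3, 4, 7}:
k:     0  1  2  3  4  5  6  7  8
g(k):  0  1  0  1  2  3  2  3  0
So g(8) = 0.
Grundy values for stack B (subtraction set {4, 5, 7}):
k:     0  1  2  3  4  5  6  7  8  9 10 11 12
g(k):  0  0  0  0  1  1  1  1  2  2  2  0  0
So g(12) = 0.
The value of a disjunctive sum is the nim-sum of the parts.
Combined value = 0 XOR 0 = 0.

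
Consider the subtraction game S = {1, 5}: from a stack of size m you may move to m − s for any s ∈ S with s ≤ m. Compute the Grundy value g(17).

Compute g(0), g(1), … for moves {1, 5}:
k:     0  1  2  3  4  5  6  7  8  9 10 11 12 13 14 15 16 17
g(k):  0  1  0  1  0  1  0  1  0  1  0  1  0  1  0  1  0  1
So g(17) = 1.

1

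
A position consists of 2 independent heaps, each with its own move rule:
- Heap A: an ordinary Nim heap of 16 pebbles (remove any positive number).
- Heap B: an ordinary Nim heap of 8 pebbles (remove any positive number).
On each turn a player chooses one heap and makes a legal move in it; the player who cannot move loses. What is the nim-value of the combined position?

24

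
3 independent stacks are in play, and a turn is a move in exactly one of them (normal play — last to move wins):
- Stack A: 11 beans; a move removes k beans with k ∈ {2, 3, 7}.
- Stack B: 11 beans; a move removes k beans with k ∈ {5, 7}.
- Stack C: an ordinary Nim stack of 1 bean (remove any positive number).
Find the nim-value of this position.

3

Grundy values for stack A (subtraction set {2, 3, 7}):
k:     0  1  2  3  4  5  6  7  8  9 10 11
g(k):  0  0  1  1  2  0  0  1  1  2  0  0
So g(11) = 0.
For stack B, compute g(0), g(1), … with moves {5, 7}:
k:     0  1  2  3  4  5  6  7  8  9 10 11
g(k):  0  0  0  0  0  1  1  1  1  1  2  2
So g(11) = 2.
Stack C is a plain Nim stack of size 1, so its Grundy value is 1.
The value of a disjunctive sum is the nim-sum of the parts.
Combined value = 0 ⊕ 2 ⊕ 1 = 3.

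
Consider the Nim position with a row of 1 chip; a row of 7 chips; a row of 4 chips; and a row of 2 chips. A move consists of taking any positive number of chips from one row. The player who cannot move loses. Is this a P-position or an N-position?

Nim-sum: 1 ^ 7 ^ 4 ^ 2 = 0.
The nim-sum is 0, so this is a P-position: the player to move is in a losing position under optimal play.

P-position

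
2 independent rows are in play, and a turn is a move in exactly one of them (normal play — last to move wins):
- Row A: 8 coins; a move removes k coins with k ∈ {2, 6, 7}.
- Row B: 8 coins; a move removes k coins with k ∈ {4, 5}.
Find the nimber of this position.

For row A, compute g(0), g(1), … with moves {2, 6, 7}:
g(0) = mex{} = 0
g(1) = mex{} = 0
g(2) = mex{0} = 1
g(3) = mex{0} = 1
g(4) = mex{1} = 0
g(5) = mex{1} = 0
g(6) = mex{0} = 1
g(7) = mex{0} = 1
g(8) = mex{0,1} = 2
So g(8) = 2.
For row B, compute g(0), g(1), … with moves {4, 5}:
k:     0  1  2  3  4  5  6  7  8
g(k):  0  0  0  0  1  1  1  1  2
So g(8) = 2.
By the Sprague-Grundy theorem, the Grundy value of a sum of independent games is the XOR of the component values.
Combined value = 2 XOR 2 = 0.

0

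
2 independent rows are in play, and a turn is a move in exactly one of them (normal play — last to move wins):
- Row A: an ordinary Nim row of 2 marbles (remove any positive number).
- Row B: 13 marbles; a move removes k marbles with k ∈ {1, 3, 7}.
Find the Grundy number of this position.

3

Row A is a plain Nim row of size 2, so its Grundy value is 2.
For row B, compute g(0), g(1), … with moves {1, 3, 7}:
g(0) = mex{} = 0
g(1) = mex{0} = 1
g(2) = mex{1} = 0
g(3) = mex{0} = 1
g(4) = mex{1} = 0
g(5) = mex{0} = 1
g(6) = mex{1} = 0
g(7) = mex{0} = 1
g(8) = mex{1} = 0
g(9) = mex{0} = 1
g(10) = mex{1} = 0
g(11) = mex{0} = 1
g(12) = mex{1} = 0
g(13) = mex{0} = 1
So g(13) = 1.
The value of a disjunctive sum is the nim-sum of the parts.
Combined value = 2 ⊕ 1 = 3.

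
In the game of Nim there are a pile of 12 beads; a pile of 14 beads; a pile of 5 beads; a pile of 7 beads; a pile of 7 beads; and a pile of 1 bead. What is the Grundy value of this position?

6

Nim-sum: 12 XOR 14 XOR 5 XOR 7 XOR 7 XOR 1 = 6.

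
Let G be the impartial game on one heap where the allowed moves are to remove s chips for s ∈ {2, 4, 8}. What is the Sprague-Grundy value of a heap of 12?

Compute g(0), g(1), … for moves {2, 4, 8}:
g(0) = mex{} = 0
g(1) = mex{} = 0
g(2) = mex{0} = 1
g(3) = mex{0} = 1
g(4) = mex{0,1} = 2
g(5) = mex{0,1} = 2
g(6) = mex{1,2} = 0
g(7) = mex{1,2} = 0
g(8) = mex{0,2} = 1
g(9) = mex{0,2} = 1
g(10) = mex{0,1} = 2
g(11) = mex{0,1} = 2
g(12) = mex{1,2} = 0
So g(12) = 0.

0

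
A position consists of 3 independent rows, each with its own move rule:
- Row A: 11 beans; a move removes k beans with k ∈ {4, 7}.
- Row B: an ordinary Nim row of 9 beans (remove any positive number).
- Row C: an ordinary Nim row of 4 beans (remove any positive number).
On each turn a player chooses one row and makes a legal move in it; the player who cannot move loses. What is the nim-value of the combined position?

13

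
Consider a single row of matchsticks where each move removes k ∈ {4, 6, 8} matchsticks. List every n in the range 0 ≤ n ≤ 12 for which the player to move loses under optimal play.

0, 1, 2, 3, 12

Grundy values for subtraction set {4, 6, 8}:
k:     0  1  2  3  4  5  6  7  8  9 10 11 12
g(k):  0  0  0  0  1  1  1  1  2  2  2  2  0
The P-positions (g = 0) in 0..12 are 0, 1, 2, 3, 12.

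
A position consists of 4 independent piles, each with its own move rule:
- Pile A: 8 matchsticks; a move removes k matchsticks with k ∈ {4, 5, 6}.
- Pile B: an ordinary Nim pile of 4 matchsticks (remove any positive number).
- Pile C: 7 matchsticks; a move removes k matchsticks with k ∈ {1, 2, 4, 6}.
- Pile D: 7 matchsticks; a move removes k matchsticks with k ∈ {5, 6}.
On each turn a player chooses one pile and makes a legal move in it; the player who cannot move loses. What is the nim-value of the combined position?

3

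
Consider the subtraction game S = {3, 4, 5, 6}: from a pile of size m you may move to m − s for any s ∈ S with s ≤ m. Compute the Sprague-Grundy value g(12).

Build the Grundy sequence with g(k) = mex{g(k−s) : s ∈ {3, 4, 5, 6}, s ≤ k}:
g(0) = mex{} = 0
g(1) = mex{} = 0
g(2) = mex{} = 0
g(3) = mex{0} = 1
g(4) = mex{0} = 1
g(5) = mex{0} = 1
g(6) = mex{0,1} = 2
g(7) = mex{0,1} = 2
g(8) = mex{0,1} = 2
g(9) = mex{1,2} = 0
g(10) = mex{1,2} = 0
g(11) = mex{1,2} = 0
g(12) = mex{0,2} = 1
So g(12) = 1.

1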